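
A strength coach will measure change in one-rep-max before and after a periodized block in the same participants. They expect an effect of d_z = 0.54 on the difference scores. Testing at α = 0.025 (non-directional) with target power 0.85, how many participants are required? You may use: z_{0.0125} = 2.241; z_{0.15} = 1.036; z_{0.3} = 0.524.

For a paired (one-sample on differences) test: n = ((z_{α/2} + z_β) / d)².
z_{α/2} + z_β = 2.241 + 1.036 = 3.277.
n = (3.277 / 0.54)² = 6.069² = 36.83.
Round up.

n = 37 pairs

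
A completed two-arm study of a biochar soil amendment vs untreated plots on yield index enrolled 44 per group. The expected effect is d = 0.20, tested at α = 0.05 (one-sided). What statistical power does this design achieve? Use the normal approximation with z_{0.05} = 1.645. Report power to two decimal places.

power ≈ 0.24

For two equal groups, power = Φ(d·√(n/2) − z_{α}).
d·√(n/2) = 0.20 × √(44/2) = 0.20 × 4.690 = 0.938.
z_β = 0.938 − 1.645 = -0.707.
Power = Φ(-0.707) = 0.240.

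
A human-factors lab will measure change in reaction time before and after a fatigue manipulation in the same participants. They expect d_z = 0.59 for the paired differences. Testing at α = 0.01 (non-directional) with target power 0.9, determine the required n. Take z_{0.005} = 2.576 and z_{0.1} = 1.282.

For a paired (one-sample on differences) test: n = ((z_{α/2} + z_β) / d)².
z_{α/2} + z_β = 2.576 + 1.282 = 3.858.
n = (3.858 / 0.59)² = 6.539² = 42.76.
Round up.

n = 43 pairs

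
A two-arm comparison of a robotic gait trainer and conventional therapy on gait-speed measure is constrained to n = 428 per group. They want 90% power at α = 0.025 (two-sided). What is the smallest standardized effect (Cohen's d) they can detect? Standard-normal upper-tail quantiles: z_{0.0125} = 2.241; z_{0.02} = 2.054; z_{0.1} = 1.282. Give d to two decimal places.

d_min ≈ 0.24

For two independent groups of n = 428 each: d_min = (z_{α/2} + z_β)·√(2/n).
z-sum = 2.241 + 1.282 = 3.523.
d_min = 3.523 × √(2/428) = 3.523 × 0.0684 = 0.241.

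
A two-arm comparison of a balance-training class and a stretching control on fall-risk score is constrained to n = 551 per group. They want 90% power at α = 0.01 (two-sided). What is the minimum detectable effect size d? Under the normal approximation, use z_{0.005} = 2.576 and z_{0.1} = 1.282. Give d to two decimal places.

d_min ≈ 0.23

For two independent groups of n = 551 each: d_min = (z_{α/2} + z_β)·√(2/n).
z-sum = 2.576 + 1.282 = 3.858.
d_min = 3.858 × √(2/551) = 3.858 × 0.0602 = 0.232.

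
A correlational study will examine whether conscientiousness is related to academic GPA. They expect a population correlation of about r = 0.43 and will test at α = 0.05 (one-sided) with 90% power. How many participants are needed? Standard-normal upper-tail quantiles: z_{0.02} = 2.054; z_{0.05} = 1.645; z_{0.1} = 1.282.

Fisher's z: C = ½·ln((1+r)/(1−r)) = ½·ln(2.5088) = 0.4599.
n = ((z_{α} + z_β)/C)² + 3.
(1.645 + 1.282) / 0.4599 = 2.927 / 0.4599 = 6.364.
n = 6.364² + 3 = 40.51 + 3 = 43.5.
Round up.

n = 44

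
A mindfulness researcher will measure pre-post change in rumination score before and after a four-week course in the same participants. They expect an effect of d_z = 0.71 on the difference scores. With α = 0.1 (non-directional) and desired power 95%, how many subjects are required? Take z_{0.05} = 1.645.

n = 22 pairs

For a paired (one-sample on differences) test: n = ((z_{α/2} + z_β) / d)².
z_{α/2} + z_β = 1.645 + 1.645 = 3.290.
n = (3.290 / 0.71)² = 4.634² = 21.47.
Round up.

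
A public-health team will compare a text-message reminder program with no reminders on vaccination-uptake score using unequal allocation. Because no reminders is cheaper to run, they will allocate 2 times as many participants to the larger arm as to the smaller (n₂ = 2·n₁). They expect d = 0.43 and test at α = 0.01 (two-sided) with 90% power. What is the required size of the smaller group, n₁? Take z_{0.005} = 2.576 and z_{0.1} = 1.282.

With allocation ratio k = n₂/n₁ = 2, Var(x̄₁−x̄₂) = σ²(1/n₁ + 1/(k·n₁)) = σ²·(k+1)/(k·n₁).
So n₁ = (1 + 1/k)·((z_{α/2} + z_β)/d)² = 1.500 × (3.858/0.43)².
n₁ = 1.500 × 80.50 = 120.7.
Round up: n₁ = 121, giving n₂ = 2 × 121 = 242.

n₁ = 121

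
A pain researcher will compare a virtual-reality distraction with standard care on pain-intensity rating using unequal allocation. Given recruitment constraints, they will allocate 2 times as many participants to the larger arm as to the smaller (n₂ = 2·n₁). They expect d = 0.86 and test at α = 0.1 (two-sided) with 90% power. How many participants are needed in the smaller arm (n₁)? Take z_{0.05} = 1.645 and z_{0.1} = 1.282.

With allocation ratio k = n₂/n₁ = 2, Var(x̄₁−x̄₂) = σ²(1/n₁ + 1/(k·n₁)) = σ²·(k+1)/(k·n₁).
So n₁ = (1 + 1/k)·((z_{α/2} + z_β)/d)² = 1.500 × (2.927/0.86)².
n₁ = 1.500 × 11.58 = 17.4.
Round up: n₁ = 18, giving n₂ = 2 × 18 = 36.

n₁ = 18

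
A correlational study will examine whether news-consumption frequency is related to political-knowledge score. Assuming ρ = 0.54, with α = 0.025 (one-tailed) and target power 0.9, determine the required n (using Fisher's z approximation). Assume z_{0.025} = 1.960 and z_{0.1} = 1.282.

Fisher's z: C = ½·ln((1+r)/(1−r)) = ½·ln(3.3478) = 0.6042.
n = ((z_{α} + z_β)/C)² + 3.
(1.960 + 1.282) / 0.6042 = 3.242 / 0.6042 = 5.366.
n = 5.366² + 3 = 28.79 + 3 = 31.8.
Round up.

n = 32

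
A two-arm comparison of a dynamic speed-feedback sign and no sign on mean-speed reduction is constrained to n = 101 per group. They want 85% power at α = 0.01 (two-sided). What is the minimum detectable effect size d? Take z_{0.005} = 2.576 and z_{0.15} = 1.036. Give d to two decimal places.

For two independent groups of n = 101 each: d_min = (z_{α/2} + z_β)·√(2/n).
z-sum = 2.576 + 1.036 = 3.612.
d_min = 3.612 × √(2/101) = 3.612 × 0.1407 = 0.508.

d_min ≈ 0.51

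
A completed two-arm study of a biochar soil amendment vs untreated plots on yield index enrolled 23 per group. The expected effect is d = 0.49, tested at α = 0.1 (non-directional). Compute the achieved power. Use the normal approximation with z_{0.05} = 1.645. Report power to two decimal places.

power ≈ 0.51

For two equal groups, power = Φ(d·√(n/2) − z_{α/2}).
d·√(n/2) = 0.49 × √(23/2) = 0.49 × 3.391 = 1.662.
z_β = 1.662 − 1.645 = 0.017.
Power = Φ(0.017) = 0.507.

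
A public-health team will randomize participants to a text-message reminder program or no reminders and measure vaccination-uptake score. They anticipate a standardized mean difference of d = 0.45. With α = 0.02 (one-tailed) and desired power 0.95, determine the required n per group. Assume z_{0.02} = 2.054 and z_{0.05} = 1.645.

For two independent groups with equal n: n = 2·((z_{α} + z_β) / d)².
z_{α} + z_β = 2.054 + 1.645 = 3.699.
n = 2 × (3.699 / 0.45)² = 2 × 8.220² = 2 × 67.57 = 135.1.
Round up to the next whole participant.

n = 136 per group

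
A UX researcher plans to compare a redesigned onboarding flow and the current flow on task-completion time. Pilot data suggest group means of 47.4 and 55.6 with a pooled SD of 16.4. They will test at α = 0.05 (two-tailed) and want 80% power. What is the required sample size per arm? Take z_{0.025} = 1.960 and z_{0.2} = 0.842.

Cohen's d = |M₁ − M₂| / SD_pooled = |47.4 − 55.6| / 16.4 = 8.2 / 16.4 = 0.500.
For two independent groups with equal n: n = 2·((z_{α/2} + z_β) / d)².
z_{α/2} + z_β = 1.960 + 0.842 = 2.802.
n = 2 × (2.802 / 0.500)² = 2 × 5.604² = 2 × 31.40 = 62.8.
Round up to the next whole participant.

n = 63 per group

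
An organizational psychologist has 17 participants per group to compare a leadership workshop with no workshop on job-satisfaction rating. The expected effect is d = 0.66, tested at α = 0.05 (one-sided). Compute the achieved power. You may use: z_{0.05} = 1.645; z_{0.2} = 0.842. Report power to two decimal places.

For two equal groups, power = Φ(d·√(n/2) − z_{α}).
d·√(n/2) = 0.66 × √(17/2) = 0.66 × 2.915 = 1.924.
z_β = 1.924 − 1.645 = 0.279.
Power = Φ(0.279) = 0.610.

power ≈ 0.61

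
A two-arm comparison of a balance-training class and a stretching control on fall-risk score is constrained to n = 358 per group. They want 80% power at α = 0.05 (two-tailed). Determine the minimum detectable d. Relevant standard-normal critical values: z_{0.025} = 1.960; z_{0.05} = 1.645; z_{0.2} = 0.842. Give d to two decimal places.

d_min ≈ 0.21

For two independent groups of n = 358 each: d_min = (z_{α/2} + z_β)·√(2/n).
z-sum = 1.960 + 0.842 = 2.802.
d_min = 2.802 × √(2/358) = 2.802 × 0.0747 = 0.209.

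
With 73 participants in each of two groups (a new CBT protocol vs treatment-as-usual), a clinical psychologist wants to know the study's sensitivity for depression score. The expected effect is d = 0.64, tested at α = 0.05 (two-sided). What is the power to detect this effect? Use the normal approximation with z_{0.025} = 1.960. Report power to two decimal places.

power ≈ 0.97

For two equal groups, power = Φ(d·√(n/2) − z_{α/2}).
d·√(n/2) = 0.64 × √(73/2) = 0.64 × 6.042 = 3.867.
z_β = 3.867 − 1.960 = 1.907.
Power = Φ(1.907) = 0.972.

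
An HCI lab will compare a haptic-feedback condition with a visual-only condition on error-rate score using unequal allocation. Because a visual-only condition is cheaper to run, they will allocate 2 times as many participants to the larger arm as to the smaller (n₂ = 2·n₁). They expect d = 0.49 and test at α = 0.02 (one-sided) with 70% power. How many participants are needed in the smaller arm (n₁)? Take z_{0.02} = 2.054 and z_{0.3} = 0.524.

With allocation ratio k = n₂/n₁ = 2, Var(x̄₁−x̄₂) = σ²(1/n₁ + 1/(k·n₁)) = σ²·(k+1)/(k·n₁).
So n₁ = (1 + 1/k)·((z_{α} + z_β)/d)² = 1.500 × (2.578/0.49)².
n₁ = 1.500 × 27.68 = 41.5.
Round up: n₁ = 42, giving n₂ = 2 × 42 = 84.

n₁ = 42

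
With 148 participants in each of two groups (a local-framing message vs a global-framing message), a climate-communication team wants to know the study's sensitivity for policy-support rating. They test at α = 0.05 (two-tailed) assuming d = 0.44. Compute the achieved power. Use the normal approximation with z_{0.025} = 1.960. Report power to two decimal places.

For two equal groups, power = Φ(d·√(n/2) − z_{α/2}).
d·√(n/2) = 0.44 × √(148/2) = 0.44 × 8.602 = 3.785.
z_β = 3.785 − 1.960 = 1.825.
Power = Φ(1.825) = 0.966.

power ≈ 0.97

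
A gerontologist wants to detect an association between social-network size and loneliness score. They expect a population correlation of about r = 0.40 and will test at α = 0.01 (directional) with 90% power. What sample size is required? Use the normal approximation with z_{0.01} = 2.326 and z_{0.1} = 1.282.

n = 76

Fisher's z: C = ½·ln((1+r)/(1−r)) = ½·ln(2.3333) = 0.4236.
n = ((z_{α} + z_β)/C)² + 3.
(2.326 + 1.282) / 0.4236 = 3.608 / 0.4236 = 8.517.
n = 8.517² + 3 = 72.55 + 3 = 75.5.
Round up.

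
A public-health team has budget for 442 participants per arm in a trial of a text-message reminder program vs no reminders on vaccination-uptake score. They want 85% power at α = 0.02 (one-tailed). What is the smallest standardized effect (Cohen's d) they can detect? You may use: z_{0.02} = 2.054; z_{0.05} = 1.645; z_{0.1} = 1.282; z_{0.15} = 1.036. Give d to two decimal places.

d_min ≈ 0.21

For two independent groups of n = 442 each: d_min = (z_{α} + z_β)·√(2/n).
z-sum = 2.054 + 1.036 = 3.090.
d_min = 3.090 × √(2/442) = 3.090 × 0.0673 = 0.208.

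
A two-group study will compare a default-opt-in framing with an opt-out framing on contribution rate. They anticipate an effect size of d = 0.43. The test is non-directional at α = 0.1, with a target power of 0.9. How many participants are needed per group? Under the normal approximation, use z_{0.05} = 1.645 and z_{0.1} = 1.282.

For two independent groups with equal n: n = 2·((z_{α/2} + z_β) / d)².
z_{α/2} + z_β = 1.645 + 1.282 = 2.927.
n = 2 × (2.927 / 0.43)² = 2 × 6.807² = 2 × 46.33 = 92.7.
Round up to the next whole participant.

n = 93 per group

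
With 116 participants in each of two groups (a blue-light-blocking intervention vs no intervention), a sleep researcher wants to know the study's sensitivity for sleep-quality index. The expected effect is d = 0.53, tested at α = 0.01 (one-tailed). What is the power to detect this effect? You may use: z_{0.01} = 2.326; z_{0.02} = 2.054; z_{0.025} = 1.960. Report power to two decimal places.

power ≈ 0.96

For two equal groups, power = Φ(d·√(n/2) − z_{α}).
d·√(n/2) = 0.53 × √(116/2) = 0.53 × 7.616 = 4.036.
z_β = 4.036 − 2.326 = 1.710.
Power = Φ(1.710) = 0.956.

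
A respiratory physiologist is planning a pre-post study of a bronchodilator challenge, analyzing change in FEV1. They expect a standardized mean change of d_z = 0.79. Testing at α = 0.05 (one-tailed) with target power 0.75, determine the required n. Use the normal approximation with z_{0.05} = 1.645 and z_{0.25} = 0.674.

For a paired (one-sample on differences) test: n = ((z_{α} + z_β) / d)².
z_{α} + z_β = 1.645 + 0.674 = 2.319.
n = (2.319 / 0.79)² = 2.935² = 8.62.
Round up.

n = 9 pairs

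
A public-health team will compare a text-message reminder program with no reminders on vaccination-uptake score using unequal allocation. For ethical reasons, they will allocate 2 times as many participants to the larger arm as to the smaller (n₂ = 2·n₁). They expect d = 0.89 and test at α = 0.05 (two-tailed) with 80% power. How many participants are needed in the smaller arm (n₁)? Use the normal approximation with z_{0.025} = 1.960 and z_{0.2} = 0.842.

With allocation ratio k = n₂/n₁ = 2, Var(x̄₁−x̄₂) = σ²(1/n₁ + 1/(k·n₁)) = σ²·(k+1)/(k·n₁).
So n₁ = (1 + 1/k)·((z_{α/2} + z_β)/d)² = 1.500 × (2.802/0.89)².
n₁ = 1.500 × 9.91 = 14.9.
Round up: n₁ = 15, giving n₂ = 2 × 15 = 30.

n₁ = 15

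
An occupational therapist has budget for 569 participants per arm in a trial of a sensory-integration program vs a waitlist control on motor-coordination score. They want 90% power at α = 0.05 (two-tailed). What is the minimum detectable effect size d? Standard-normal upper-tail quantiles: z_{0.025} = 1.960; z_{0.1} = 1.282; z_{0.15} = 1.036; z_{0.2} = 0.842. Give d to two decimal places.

d_min ≈ 0.19

For two independent groups of n = 569 each: d_min = (z_{α/2} + z_β)·√(2/n).
z-sum = 1.960 + 1.282 = 3.242.
d_min = 3.242 × √(2/569) = 3.242 × 0.0593 = 0.192.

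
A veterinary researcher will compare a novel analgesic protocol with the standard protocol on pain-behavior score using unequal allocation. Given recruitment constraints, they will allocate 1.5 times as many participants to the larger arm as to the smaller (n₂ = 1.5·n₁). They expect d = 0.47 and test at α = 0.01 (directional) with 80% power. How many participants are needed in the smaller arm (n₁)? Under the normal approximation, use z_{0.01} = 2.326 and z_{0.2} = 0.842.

With allocation ratio k = n₂/n₁ = 1.5, Var(x̄₁−x̄₂) = σ²(1/n₁ + 1/(k·n₁)) = σ²·(k+1)/(k·n₁).
So n₁ = (1 + 1/k)·((z_{α} + z_β)/d)² = 1.667 × (3.168/0.47)².
n₁ = 1.667 × 45.43 = 75.7.
Round up: n₁ = 76, giving n₂ = 1.5 × 76 = 114.

n₁ = 76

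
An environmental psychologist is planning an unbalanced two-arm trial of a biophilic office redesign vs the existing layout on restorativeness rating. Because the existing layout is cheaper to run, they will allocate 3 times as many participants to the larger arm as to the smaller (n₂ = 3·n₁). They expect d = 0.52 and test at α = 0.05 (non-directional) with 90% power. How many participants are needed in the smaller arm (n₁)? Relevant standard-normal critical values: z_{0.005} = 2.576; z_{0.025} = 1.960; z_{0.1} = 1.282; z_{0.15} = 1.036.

With allocation ratio k = n₂/n₁ = 3, Var(x̄₁−x̄₂) = σ²(1/n₁ + 1/(k·n₁)) = σ²·(k+1)/(k·n₁).
So n₁ = (1 + 1/k)·((z_{α/2} + z_β)/d)² = 1.333 × (3.242/0.52)².
n₁ = 1.333 × 38.87 = 51.8.
Round up: n₁ = 52, giving n₂ = 3 × 52 = 156.

n₁ = 52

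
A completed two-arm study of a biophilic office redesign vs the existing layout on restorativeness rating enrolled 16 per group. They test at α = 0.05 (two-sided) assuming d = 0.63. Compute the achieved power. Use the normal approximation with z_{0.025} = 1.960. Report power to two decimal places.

power ≈ 0.43

For two equal groups, power = Φ(d·√(n/2) − z_{α/2}).
d·√(n/2) = 0.63 × √(16/2) = 0.63 × 2.828 = 1.782.
z_β = 1.782 − 1.960 = -0.178.
Power = Φ(-0.178) = 0.429.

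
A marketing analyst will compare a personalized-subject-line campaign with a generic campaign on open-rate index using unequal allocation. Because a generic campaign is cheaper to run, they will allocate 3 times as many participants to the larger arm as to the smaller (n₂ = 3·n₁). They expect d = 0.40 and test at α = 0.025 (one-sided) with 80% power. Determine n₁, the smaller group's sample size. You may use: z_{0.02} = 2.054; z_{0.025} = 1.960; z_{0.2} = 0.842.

n₁ = 66

With allocation ratio k = n₂/n₁ = 3, Var(x̄₁−x̄₂) = σ²(1/n₁ + 1/(k·n₁)) = σ²·(k+1)/(k·n₁).
So n₁ = (1 + 1/k)·((z_{α} + z_β)/d)² = 1.333 × (2.802/0.40)².
n₁ = 1.333 × 49.07 = 65.4.
Round up: n₁ = 66, giving n₂ = 3 × 66 = 198.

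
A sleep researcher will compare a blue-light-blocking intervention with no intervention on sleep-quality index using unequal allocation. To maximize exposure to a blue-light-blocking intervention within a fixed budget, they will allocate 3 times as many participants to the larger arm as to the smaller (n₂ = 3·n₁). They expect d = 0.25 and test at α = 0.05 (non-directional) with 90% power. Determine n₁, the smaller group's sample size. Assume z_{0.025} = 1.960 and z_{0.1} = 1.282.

n₁ = 225

With allocation ratio k = n₂/n₁ = 3, Var(x̄₁−x̄₂) = σ²(1/n₁ + 1/(k·n₁)) = σ²·(k+1)/(k·n₁).
So n₁ = (1 + 1/k)·((z_{α/2} + z_β)/d)² = 1.333 × (3.242/0.25)².
n₁ = 1.333 × 168.17 = 224.2.
Round up: n₁ = 225, giving n₂ = 3 × 225 = 675.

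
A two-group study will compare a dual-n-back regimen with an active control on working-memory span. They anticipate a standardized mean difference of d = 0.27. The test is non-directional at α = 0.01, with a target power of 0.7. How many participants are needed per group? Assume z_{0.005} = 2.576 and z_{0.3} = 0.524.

n = 264 per group

For two independent groups with equal n: n = 2·((z_{α/2} + z_β) / d)².
z_{α/2} + z_β = 2.576 + 0.524 = 3.100.
n = 2 × (3.100 / 0.27)² = 2 × 11.481² = 2 × 131.82 = 263.6.
Round up to the next whole participant.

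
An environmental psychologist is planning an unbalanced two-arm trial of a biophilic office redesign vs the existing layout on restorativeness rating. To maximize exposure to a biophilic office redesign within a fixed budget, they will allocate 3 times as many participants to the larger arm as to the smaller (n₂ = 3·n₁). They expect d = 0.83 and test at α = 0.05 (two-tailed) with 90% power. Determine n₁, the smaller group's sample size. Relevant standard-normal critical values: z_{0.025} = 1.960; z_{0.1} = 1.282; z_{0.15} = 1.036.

n₁ = 21

With allocation ratio k = n₂/n₁ = 3, Var(x̄₁−x̄₂) = σ²(1/n₁ + 1/(k·n₁)) = σ²·(k+1)/(k·n₁).
So n₁ = (1 + 1/k)·((z_{α/2} + z_β)/d)² = 1.333 × (3.242/0.83)².
n₁ = 1.333 × 15.26 = 20.3.
Round up: n₁ = 21, giving n₂ = 3 × 21 = 63.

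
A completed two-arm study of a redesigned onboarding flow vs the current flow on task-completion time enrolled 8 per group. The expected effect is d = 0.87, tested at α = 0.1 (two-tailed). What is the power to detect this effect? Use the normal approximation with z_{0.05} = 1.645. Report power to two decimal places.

power ≈ 0.54

For two equal groups, power = Φ(d·√(n/2) − z_{α/2}).
d·√(n/2) = 0.87 × √(8/2) = 0.87 × 2.000 = 1.740.
z_β = 1.740 − 1.645 = 0.095.
Power = Φ(0.095) = 0.538.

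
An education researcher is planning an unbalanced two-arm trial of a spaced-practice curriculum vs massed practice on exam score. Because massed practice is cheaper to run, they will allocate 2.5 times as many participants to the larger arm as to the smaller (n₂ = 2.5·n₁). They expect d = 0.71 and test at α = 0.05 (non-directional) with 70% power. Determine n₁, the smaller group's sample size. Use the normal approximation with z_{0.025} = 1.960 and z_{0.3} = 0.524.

With allocation ratio k = n₂/n₁ = 2.5, Var(x̄₁−x̄₂) = σ²(1/n₁ + 1/(k·n₁)) = σ²·(k+1)/(k·n₁).
So n₁ = (1 + 1/k)·((z_{α/2} + z_β)/d)² = 1.400 × (2.484/0.71)².
n₁ = 1.400 × 12.24 = 17.1.
Round up: n₁ = 18, giving n₂ = 2.5 × 18 = 45.

n₁ = 18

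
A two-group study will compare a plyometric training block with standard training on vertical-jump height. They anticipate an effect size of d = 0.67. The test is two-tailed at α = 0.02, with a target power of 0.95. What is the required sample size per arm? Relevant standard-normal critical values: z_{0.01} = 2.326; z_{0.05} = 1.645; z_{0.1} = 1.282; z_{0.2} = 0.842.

n = 71 per group

For two independent groups with equal n: n = 2·((z_{α/2} + z_β) / d)².
z_{α/2} + z_β = 2.326 + 1.645 = 3.971.
n = 2 × (3.971 / 0.67)² = 2 × 5.927² = 2 × 35.13 = 70.3.
Round up to the next whole participant.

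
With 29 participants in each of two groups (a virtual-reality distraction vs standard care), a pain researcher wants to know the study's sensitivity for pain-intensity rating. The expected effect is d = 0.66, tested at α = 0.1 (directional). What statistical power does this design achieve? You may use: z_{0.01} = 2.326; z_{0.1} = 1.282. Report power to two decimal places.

power ≈ 0.89

For two equal groups, power = Φ(d·√(n/2) − z_{α}).
d·√(n/2) = 0.66 × √(29/2) = 0.66 × 3.808 = 2.513.
z_β = 2.513 − 1.282 = 1.231.
Power = Φ(1.231) = 0.891.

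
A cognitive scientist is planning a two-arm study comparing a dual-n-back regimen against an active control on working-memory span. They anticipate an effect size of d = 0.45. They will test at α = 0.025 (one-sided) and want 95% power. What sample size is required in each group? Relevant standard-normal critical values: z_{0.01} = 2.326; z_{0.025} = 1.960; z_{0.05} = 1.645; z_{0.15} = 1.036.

n = 129 per group

For two independent groups with equal n: n = 2·((z_{α} + z_β) / d)².
z_{α} + z_β = 1.960 + 1.645 = 3.605.
n = 2 × (3.605 / 0.45)² = 2 × 8.011² = 2 × 64.18 = 128.4.
Round up to the next whole participant.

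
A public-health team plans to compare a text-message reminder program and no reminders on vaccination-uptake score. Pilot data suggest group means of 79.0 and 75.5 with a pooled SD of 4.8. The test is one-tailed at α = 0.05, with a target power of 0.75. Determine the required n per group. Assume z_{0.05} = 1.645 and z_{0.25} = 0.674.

n = 21 per group

Cohen's d = |M₁ − M₂| / SD_pooled = |79.0 − 75.5| / 4.8 = 3.5 / 4.8 = 0.729.
For two independent groups with equal n: n = 2·((z_{α} + z_β) / d)².
z_{α} + z_β = 1.645 + 0.674 = 2.319.
n = 2 × (2.319 / 0.729)² = 2 × 3.181² = 2 × 10.12 = 20.2.
Round up to the next whole participant.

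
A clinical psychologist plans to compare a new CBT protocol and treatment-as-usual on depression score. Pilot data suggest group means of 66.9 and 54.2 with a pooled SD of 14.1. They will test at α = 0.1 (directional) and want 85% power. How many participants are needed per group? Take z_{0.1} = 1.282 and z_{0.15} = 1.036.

n = 14 per group

Cohen's d = |M₁ − M₂| / SD_pooled = |66.9 − 54.2| / 14.1 = 12.7 / 14.1 = 0.901.
For two independent groups with equal n: n = 2·((z_{α} + z_β) / d)².
z_{α} + z_β = 1.282 + 1.036 = 2.318.
n = 2 × (2.318 / 0.901)² = 2 × 2.573² = 2 × 6.62 = 13.2.
Round up to the next whole participant.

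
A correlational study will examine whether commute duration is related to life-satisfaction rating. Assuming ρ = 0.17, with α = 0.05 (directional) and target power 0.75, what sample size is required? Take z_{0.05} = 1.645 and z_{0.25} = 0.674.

n = 186

Fisher's z: C = ½·ln((1+r)/(1−r)) = ½·ln(1.4096) = 0.1717.
n = ((z_{α} + z_β)/C)² + 3.
(1.645 + 0.674) / 0.1717 = 2.319 / 0.1717 = 13.506.
n = 13.506² + 3 = 182.42 + 3 = 185.4.
Round up.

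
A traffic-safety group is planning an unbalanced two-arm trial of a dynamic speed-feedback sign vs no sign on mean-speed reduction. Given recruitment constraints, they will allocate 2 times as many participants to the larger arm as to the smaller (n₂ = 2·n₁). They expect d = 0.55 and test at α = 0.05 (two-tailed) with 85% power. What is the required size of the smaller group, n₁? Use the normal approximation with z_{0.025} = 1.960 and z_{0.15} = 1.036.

With allocation ratio k = n₂/n₁ = 2, Var(x̄₁−x̄₂) = σ²(1/n₁ + 1/(k·n₁)) = σ²·(k+1)/(k·n₁).
So n₁ = (1 + 1/k)·((z_{α/2} + z_β)/d)² = 1.500 × (2.996/0.55)².
n₁ = 1.500 × 29.67 = 44.5.
Round up: n₁ = 45, giving n₂ = 2 × 45 = 90.

n₁ = 45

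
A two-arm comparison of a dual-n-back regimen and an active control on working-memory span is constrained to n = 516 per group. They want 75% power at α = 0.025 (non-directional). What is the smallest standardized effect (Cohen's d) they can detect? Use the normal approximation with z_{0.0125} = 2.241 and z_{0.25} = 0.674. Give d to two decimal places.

d_min ≈ 0.18

For two independent groups of n = 516 each: d_min = (z_{α/2} + z_β)·√(2/n).
z-sum = 2.241 + 0.674 = 2.915.
d_min = 2.915 × √(2/516) = 2.915 × 0.0623 = 0.181.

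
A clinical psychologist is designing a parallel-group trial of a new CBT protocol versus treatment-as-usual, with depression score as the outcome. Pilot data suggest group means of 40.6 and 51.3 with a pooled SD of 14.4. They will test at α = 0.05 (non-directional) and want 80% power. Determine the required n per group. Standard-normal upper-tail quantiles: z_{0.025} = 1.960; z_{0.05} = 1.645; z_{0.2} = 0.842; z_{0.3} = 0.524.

Cohen's d = |M₁ − M₂| / SD_pooled = |40.6 − 51.3| / 14.4 = 10.7 / 14.4 = 0.743.
For two independent groups with equal n: n = 2·((z_{α/2} + z_β) / d)².
z_{α/2} + z_β = 1.960 + 0.842 = 2.802.
n = 2 × (2.802 / 0.743)² = 2 × 3.771² = 2 × 14.22 = 28.4.
Round up to the next whole participant.

n = 29 per group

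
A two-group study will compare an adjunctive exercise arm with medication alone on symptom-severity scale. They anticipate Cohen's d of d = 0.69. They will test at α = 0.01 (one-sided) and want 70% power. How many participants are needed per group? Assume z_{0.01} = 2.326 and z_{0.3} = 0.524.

For two independent groups with equal n: n = 2·((z_{α} + z_β) / d)².
z_{α} + z_β = 2.326 + 0.524 = 2.850.
n = 2 × (2.850 / 0.69)² = 2 × 4.130² = 2 × 17.06 = 34.1.
Round up to the next whole participant.

n = 35 per group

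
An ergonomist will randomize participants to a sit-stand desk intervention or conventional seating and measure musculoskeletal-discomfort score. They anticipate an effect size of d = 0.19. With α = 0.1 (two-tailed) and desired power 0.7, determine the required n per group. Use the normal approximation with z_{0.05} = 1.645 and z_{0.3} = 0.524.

For two independent groups with equal n: n = 2·((z_{α/2} + z_β) / d)².
z_{α/2} + z_β = 1.645 + 0.524 = 2.169.
n = 2 × (2.169 / 0.19)² = 2 × 11.416² = 2 × 130.32 = 260.6.
Round up to the next whole participant.

n = 261 per group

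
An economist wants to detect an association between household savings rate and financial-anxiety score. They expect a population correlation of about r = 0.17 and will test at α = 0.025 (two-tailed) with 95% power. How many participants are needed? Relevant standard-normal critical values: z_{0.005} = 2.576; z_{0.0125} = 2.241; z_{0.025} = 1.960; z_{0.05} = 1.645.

n = 516

Fisher's z: C = ½·ln((1+r)/(1−r)) = ½·ln(1.4096) = 0.1717.
n = ((z_{α/2} + z_β)/C)² + 3.
(2.241 + 1.645) / 0.1717 = 3.886 / 0.1717 = 22.632.
n = 22.632² + 3 = 512.23 + 3 = 515.2.
Round up.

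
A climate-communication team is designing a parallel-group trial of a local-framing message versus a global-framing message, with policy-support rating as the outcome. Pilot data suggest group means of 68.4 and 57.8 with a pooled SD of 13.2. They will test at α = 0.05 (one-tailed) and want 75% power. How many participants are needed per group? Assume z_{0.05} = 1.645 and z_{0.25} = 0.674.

Cohen's d = |M₁ − M₂| / SD_pooled = |68.4 − 57.8| / 13.2 = 10.6 / 13.2 = 0.803.
For two independent groups with equal n: n = 2·((z_{α} + z_β) / d)².
z_{α} + z_β = 1.645 + 0.674 = 2.319.
n = 2 × (2.319 / 0.803)² = 2 × 2.888² = 2 × 8.34 = 16.7.
Round up to the next whole participant.

n = 17 per group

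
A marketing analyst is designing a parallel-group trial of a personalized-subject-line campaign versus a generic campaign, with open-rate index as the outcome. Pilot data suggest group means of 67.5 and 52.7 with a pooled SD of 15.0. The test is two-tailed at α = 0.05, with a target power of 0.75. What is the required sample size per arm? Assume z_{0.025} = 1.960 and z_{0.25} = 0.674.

n = 15 per group

Cohen's d = |M₁ − M₂| / SD_pooled = |67.5 − 52.7| / 15.0 = 14.8 / 15.0 = 0.987.
For two independent groups with equal n: n = 2·((z_{α/2} + z_β) / d)².
z_{α/2} + z_β = 1.960 + 0.674 = 2.634.
n = 2 × (2.634 / 0.987)² = 2 × 2.669² = 2 × 7.12 = 14.2.
Round up to the next whole participant.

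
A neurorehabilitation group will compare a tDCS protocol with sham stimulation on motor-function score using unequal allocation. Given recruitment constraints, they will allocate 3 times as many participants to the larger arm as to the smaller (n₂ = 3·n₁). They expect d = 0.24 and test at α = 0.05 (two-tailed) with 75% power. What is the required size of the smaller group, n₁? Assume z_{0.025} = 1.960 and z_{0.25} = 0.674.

n₁ = 161

With allocation ratio k = n₂/n₁ = 3, Var(x̄₁−x̄₂) = σ²(1/n₁ + 1/(k·n₁)) = σ²·(k+1)/(k·n₁).
So n₁ = (1 + 1/k)·((z_{α/2} + z_β)/d)² = 1.333 × (2.634/0.24)².
n₁ = 1.333 × 120.45 = 160.6.
Round up: n₁ = 161, giving n₂ = 3 × 161 = 483.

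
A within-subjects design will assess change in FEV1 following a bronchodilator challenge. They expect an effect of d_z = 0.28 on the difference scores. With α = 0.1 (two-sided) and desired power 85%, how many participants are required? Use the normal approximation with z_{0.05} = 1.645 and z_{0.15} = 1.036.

n = 92 pairs

For a paired (one-sample on differences) test: n = ((z_{α/2} + z_β) / d)².
z_{α/2} + z_β = 1.645 + 1.036 = 2.681.
n = (2.681 / 0.28)² = 9.575² = 91.68.
Round up.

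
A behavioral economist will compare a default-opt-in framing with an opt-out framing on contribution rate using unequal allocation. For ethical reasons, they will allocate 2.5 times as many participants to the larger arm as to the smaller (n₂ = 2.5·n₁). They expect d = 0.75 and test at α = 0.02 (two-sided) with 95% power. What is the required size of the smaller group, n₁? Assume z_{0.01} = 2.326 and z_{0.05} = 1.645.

With allocation ratio k = n₂/n₁ = 2.5, Var(x̄₁−x̄₂) = σ²(1/n₁ + 1/(k·n₁)) = σ²·(k+1)/(k·n₁).
So n₁ = (1 + 1/k)·((z_{α/2} + z_β)/d)² = 1.400 × (3.971/0.75)².
n₁ = 1.400 × 28.03 = 39.2.
Round up: n₁ = 40, giving n₂ = 2.5 × 40 = 100.

n₁ = 40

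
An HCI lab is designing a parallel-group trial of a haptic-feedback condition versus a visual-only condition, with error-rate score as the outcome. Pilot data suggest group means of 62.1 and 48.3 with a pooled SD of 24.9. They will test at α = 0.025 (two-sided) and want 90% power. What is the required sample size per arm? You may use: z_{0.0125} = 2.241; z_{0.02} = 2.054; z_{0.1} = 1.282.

n = 81 per group

Cohen's d = |M₁ − M₂| / SD_pooled = |62.1 − 48.3| / 24.9 = 13.8 / 24.9 = 0.554.
For two independent groups with equal n: n = 2·((z_{α/2} + z_β) / d)².
z_{α/2} + z_β = 2.241 + 1.282 = 3.523.
n = 2 × (3.523 / 0.554)² = 2 × 6.359² = 2 × 40.44 = 80.9.
Round up to the next whole participant.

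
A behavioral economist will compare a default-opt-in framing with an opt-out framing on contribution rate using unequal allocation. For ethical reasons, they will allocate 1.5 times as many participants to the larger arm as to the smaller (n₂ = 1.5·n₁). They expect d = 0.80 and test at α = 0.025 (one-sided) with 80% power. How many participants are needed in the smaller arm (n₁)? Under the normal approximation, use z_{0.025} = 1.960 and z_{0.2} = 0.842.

n₁ = 21

With allocation ratio k = n₂/n₁ = 1.5, Var(x̄₁−x̄₂) = σ²(1/n₁ + 1/(k·n₁)) = σ²·(k+1)/(k·n₁).
So n₁ = (1 + 1/k)·((z_{α} + z_β)/d)² = 1.667 × (2.802/0.80)².
n₁ = 1.667 × 12.27 = 20.4.
Round up: n₁ = 21, giving n₂ = ⌈1.5 × 21⌉ = ⌈31.5⌉ = 32.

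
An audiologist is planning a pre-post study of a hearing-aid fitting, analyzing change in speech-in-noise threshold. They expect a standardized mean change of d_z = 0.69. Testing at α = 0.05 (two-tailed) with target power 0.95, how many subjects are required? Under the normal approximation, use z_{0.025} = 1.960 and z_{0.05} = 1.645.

For a paired (one-sample on differences) test: n = ((z_{α/2} + z_β) / d)².
z_{α/2} + z_β = 1.960 + 1.645 = 3.605.
n = (3.605 / 0.69)² = 5.225² = 27.30.
Round up.

n = 28 pairs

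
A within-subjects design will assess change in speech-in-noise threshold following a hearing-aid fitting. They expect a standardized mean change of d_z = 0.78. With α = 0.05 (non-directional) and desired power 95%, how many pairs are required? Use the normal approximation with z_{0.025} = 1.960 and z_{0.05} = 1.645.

n = 22 pairs

For a paired (one-sample on differences) test: n = ((z_{α/2} + z_β) / d)².
z_{α/2} + z_β = 1.960 + 1.645 = 3.605.
n = (3.605 / 0.78)² = 4.622² = 21.36.
Round up.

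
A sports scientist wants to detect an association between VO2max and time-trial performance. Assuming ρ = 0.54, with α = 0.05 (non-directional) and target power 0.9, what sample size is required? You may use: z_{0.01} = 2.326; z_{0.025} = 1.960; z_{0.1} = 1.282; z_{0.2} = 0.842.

Fisher's z: C = ½·ln((1+r)/(1−r)) = ½·ln(3.3478) = 0.6042.
n = ((z_{α/2} + z_β)/C)² + 3.
(1.960 + 1.282) / 0.6042 = 3.242 / 0.6042 = 5.366.
n = 5.366² + 3 = 28.79 + 3 = 31.8.
Round up.

n = 32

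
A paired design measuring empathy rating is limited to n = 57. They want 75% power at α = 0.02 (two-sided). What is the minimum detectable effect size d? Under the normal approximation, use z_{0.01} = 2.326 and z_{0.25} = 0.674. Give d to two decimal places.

d_min ≈ 0.40

For a single sample (or paired design) of n = 57: d_min = (z_{α/2} + z_β)/√n.
z-sum = 2.326 + 0.674 = 3.000.
d_min = 3.000 / √57 = 3.000 / 7.550 = 0.397.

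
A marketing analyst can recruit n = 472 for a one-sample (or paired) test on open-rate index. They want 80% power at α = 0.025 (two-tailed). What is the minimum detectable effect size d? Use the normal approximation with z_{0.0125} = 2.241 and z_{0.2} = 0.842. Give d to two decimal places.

For a single sample (or paired design) of n = 472: d_min = (z_{α/2} + z_β)/√n.
z-sum = 2.241 + 0.842 = 3.083.
d_min = 3.083 / √472 = 3.083 / 21.726 = 0.142.

d_min ≈ 0.14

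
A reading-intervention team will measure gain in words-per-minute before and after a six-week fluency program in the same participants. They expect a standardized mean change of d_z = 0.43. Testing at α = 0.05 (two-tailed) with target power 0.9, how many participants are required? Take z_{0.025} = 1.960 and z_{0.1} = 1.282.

For a paired (one-sample on differences) test: n = ((z_{α/2} + z_β) / d)².
z_{α/2} + z_β = 1.960 + 1.282 = 3.242.
n = (3.242 / 0.43)² = 7.540² = 56.84.
Round up.

n = 57 pairs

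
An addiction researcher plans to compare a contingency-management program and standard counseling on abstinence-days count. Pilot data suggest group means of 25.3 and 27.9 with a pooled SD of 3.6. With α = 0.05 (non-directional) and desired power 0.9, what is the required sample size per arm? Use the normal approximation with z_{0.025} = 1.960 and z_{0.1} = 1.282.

n = 41 per group

Cohen's d = |M₁ − M₂| / SD_pooled = |25.3 − 27.9| / 3.6 = 2.6 / 3.6 = 0.722.
For two independent groups with equal n: n = 2·((z_{α/2} + z_β) / d)².
z_{α/2} + z_β = 1.960 + 1.282 = 3.242.
n = 2 × (3.242 / 0.722)² = 2 × 4.490² = 2 × 20.16 = 40.3.
Round up to the next whole participant.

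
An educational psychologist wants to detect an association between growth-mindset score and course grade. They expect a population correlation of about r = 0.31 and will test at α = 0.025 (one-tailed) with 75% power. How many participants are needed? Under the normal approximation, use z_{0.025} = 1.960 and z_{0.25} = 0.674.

Fisher's z: C = ½·ln((1+r)/(1−r)) = ½·ln(1.8986) = 0.3205.
n = ((z_{α} + z_β)/C)² + 3.
(1.960 + 0.674) / 0.3205 = 2.634 / 0.3205 = 8.218.
n = 8.218² + 3 = 67.54 + 3 = 70.5.
Round up.

n = 71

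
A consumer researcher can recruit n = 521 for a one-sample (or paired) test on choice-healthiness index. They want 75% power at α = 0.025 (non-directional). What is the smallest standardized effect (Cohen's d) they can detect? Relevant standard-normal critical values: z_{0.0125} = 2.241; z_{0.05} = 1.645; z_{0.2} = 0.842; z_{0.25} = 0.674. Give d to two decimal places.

For a single sample (or paired design) of n = 521: d_min = (z_{α/2} + z_β)/√n.
z-sum = 2.241 + 0.674 = 2.915.
d_min = 2.915 / √521 = 2.915 / 22.825 = 0.128.

d_min ≈ 0.13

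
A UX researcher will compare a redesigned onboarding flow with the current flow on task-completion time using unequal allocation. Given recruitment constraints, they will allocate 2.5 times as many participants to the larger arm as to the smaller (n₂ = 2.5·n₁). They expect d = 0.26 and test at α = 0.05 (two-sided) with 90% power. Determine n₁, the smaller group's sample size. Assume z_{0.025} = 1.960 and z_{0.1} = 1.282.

n₁ = 218

With allocation ratio k = n₂/n₁ = 2.5, Var(x̄₁−x̄₂) = σ²(1/n₁ + 1/(k·n₁)) = σ²·(k+1)/(k·n₁).
So n₁ = (1 + 1/k)·((z_{α/2} + z_β)/d)² = 1.400 × (3.242/0.26)².
n₁ = 1.400 × 155.48 = 217.7.
Round up: n₁ = 218, giving n₂ = 2.5 × 218 = 545.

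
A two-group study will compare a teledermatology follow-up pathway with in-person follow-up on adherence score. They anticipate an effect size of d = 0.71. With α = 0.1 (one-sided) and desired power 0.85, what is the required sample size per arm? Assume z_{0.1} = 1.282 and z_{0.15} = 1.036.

For two independent groups with equal n: n = 2·((z_{α} + z_β) / d)².
z_{α} + z_β = 1.282 + 1.036 = 2.318.
n = 2 × (2.318 / 0.71)² = 2 × 3.265² = 2 × 10.66 = 21.3.
Round up to the next whole participant.

n = 22 per group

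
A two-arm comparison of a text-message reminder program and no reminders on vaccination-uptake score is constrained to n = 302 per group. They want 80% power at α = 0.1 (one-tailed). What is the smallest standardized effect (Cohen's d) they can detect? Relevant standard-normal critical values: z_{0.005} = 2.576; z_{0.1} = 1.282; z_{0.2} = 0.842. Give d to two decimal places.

d_min ≈ 0.17

For two independent groups of n = 302 each: d_min = (z_{α} + z_β)·√(2/n).
z-sum = 1.282 + 0.842 = 2.124.
d_min = 2.124 × √(2/302) = 2.124 × 0.0814 = 0.173.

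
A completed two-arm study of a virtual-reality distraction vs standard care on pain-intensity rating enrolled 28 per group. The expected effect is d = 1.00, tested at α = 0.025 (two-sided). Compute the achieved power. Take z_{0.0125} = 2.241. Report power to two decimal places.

power ≈ 0.93

For two equal groups, power = Φ(d·√(n/2) − z_{α/2}).
d·√(n/2) = 1.00 × √(28/2) = 1.00 × 3.742 = 3.742.
z_β = 3.742 − 2.241 = 1.501.
Power = Φ(1.501) = 0.933.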